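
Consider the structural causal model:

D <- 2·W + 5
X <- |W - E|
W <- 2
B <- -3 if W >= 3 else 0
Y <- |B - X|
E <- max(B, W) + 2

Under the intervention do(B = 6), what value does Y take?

0

do(B=6) replaces the equation B <- -3 if W >= 3 else 0 with the constant B = 6.
E = max(B, W) + 2  [with B=6, W=2]  = 8
X = |W - E|  [with W=2, E=8]  = 6
Y = |B - X|  [with B=6, X=6]  = 0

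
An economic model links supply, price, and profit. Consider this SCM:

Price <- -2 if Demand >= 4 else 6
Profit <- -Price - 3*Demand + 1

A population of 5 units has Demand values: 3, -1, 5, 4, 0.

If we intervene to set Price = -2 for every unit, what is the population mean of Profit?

-3.6

Every unit gets Price=-2 under the intervention. Profit values become -6, 6, -12, -9, 3; E[Profit|do(Price=-2)] = -3.6.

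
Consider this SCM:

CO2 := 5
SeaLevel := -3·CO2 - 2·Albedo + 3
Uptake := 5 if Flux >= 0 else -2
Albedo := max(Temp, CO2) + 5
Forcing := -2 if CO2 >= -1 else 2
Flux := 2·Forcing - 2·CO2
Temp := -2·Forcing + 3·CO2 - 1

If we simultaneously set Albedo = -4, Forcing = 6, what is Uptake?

Under do(Albedo = -4, Forcing = 6), each intervened variable's structural equation is replaced by its fixed value.
Flux = 2·Forcing - 2·CO2  [with Forcing=6, CO2=5]  = 2
Uptake = 5 if Flux >= 0 else -2  [with Flux=2]  = 5

5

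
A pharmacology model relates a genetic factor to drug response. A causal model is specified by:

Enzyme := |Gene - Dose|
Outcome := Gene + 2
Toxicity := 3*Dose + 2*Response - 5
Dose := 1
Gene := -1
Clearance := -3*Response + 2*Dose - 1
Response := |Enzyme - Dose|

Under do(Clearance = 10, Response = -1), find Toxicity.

Setting Clearance = 10, Response = -1 by intervention discards those variables' equations.
Toxicity = 3*Dose + 2*Response - 5  [with Dose=1, Response=-1]  = -4

-4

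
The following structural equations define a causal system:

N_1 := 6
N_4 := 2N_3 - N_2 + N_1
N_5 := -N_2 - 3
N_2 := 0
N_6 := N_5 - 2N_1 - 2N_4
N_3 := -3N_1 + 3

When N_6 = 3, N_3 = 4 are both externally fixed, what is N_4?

Under do(N_6 = 3, N_3 = 4), each intervened variable's structural equation is replaced by its fixed value.
N_4 = 2N_3 - N_2 + N_1  [with N_3=4, N_2=0, N_1=6]  = 14

14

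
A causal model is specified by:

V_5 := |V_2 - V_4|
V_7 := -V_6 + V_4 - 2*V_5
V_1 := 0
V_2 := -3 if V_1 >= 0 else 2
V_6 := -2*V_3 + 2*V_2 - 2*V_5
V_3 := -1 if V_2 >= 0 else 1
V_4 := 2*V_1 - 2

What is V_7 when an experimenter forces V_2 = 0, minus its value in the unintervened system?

Under do(V_2=0), the mechanism V_2 := -3 if V_1 >= 0 else 2 is discarded; V_2 is fixed at 0.
V_3 = -1 if V_2 >= 0 else 1  [with V_2=0]  = -1
V_4 = 2*V_1 - 2  [with V_1=0]  = -2
V_5 = |V_2 - V_4|  [with V_2=0, V_4=-2]  = 2
V_6 = -2*V_3 + 2*V_2 - 2*V_5  [with V_3=-1, V_2=0, V_5=2]  = -2
V_7 = -V_6 + V_4 - 2*V_5  [with V_6=-2, V_4=-2, V_5=2]  = -4
Without intervention: V_2 = -3 if V_1 >= 0 else 2  [with V_1=0]  = -3; V_3 = -1 if V_2 >= 0 else 1  [with V_2=-3]  = 1; V_4 = 2*V_1 - 2  [with V_1=0]  = -2; V_5 = |V_2 - V_4|  [with V_2=-3, V_4=-2]  = 1; V_6 = -2*V_3 + 2*V_2 - 2*V_5  [with V_3=1, V_2=-3, V_5=1]  = -10; V_7 = -V_6 + V_4 - 2*V_5  [with V_6=-10, V_4=-2, V_5=1]  = 6.
Change = -4 − 6 = -10.

-10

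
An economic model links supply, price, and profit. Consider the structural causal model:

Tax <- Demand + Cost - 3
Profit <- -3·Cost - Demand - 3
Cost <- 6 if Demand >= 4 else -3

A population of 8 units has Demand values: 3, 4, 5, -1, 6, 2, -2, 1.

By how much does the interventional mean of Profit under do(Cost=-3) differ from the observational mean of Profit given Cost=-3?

-1.65

Every unit gets Cost=-3 under the intervention. Profit values become 3, 2, 1, 7, 0, 4, 8, 5; E[Profit|do(Cost=-3)] = 3.75.
Observing Cost=-3 restricts to units where Cost's equation naturally yields -3: Demand ∈ {3, -1, 2, -2, 1}. In that subpopulation Profit = 3, 7, 4, 8, 5, mean 5.4.
Difference = 3.75 − 5.4 = -1.65.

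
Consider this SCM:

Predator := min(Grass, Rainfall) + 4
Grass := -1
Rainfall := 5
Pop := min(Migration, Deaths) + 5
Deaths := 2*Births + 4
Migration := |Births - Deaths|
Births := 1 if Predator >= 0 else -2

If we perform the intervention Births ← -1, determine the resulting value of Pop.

7

The intervention breaks the incoming arrows to Births: Births := 1 if Predator >= 0 else -2 no longer applies, and Births = -1.
Deaths = 2*Births + 4  [with Births=-1]  = 2
Migration = |Births - Deaths|  [with Births=-1, Deaths=2]  = 3
Pop = min(Migration, Deaths) + 5  [with Migration=3, Deaths=2]  = 7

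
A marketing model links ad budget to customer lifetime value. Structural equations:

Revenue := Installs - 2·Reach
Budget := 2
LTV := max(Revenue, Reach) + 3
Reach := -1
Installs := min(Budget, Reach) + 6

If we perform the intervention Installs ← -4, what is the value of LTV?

do(Installs=-4) replaces the equation Installs := min(Budget, Reach) + 6 with the constant Installs = -4.
Revenue = Installs - 2·Reach  [with Installs=-4, Reach=-1]  = -2
LTV = max(Revenue, Reach) + 3  [with Revenue=-2, Reach=-1]  = 2

2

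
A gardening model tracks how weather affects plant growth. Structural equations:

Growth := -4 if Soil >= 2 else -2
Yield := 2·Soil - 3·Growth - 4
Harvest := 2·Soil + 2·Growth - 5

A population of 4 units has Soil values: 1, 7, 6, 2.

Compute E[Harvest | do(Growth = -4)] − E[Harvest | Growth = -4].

-2

do(Growth=-4) breaks Growth's dependence on Soil. With Growth=-4 fixed, Harvest across the units is -11, 1, -1, -9, mean -5.
Observing Growth=-4 restricts to units where Growth's equation naturally yields -4: Soil ∈ {7, 6, 2}. In that subpopulation Harvest = 1, -1, -9, mean -3.
Difference = -5 − (-3) = -2.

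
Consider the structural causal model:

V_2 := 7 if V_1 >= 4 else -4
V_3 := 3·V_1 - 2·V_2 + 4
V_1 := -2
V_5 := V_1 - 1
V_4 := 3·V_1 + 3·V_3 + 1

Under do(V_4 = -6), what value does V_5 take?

-3

Intervening sets V_4 = -6 and removes its equation (V_4 := 3·V_1 + 3·V_3 + 1).
No directed path runs from V_4 to V_5, so V_5 keeps its natural value.
V_5 = V_1 - 1  [with V_1=-2]  = -3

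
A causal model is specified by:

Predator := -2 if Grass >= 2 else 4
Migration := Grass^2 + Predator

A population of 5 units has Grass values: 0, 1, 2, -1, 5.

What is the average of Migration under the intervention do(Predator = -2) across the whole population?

do(Predator=-2) breaks Predator's dependence on Grass. With Predator=-2 fixed, Migration across the units is -2, -1, 2, -1, 23, mean 4.2.

4.2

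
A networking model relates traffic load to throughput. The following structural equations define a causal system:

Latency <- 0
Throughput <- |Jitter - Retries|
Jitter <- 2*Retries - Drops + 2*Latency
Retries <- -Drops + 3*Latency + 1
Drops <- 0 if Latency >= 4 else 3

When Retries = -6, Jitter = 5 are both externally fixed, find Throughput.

Setting Retries = -6, Jitter = 5 by intervention discards those variables' equations.
Throughput = |Jitter - Retries|  [with Jitter=5, Retries=-6]  = 11

11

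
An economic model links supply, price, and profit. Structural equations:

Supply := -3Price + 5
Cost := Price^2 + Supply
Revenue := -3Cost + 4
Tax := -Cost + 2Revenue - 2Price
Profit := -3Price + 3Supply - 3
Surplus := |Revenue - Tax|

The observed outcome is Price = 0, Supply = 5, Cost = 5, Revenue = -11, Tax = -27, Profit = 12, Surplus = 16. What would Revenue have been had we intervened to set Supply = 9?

-23

Under do(Supply=9), the mechanism Supply := -3Price + 5 is discarded; Supply is fixed at 9.
Cost = Price^2 + Supply  [with Price=0, Supply=9]  = 9
Revenue = -3Cost + 4  [with Cost=9]  = -23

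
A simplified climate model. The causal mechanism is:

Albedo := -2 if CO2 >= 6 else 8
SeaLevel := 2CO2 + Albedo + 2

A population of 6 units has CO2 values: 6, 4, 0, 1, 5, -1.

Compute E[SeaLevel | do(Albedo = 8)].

15

Every unit gets Albedo=8 under the intervention. SeaLevel values become 22, 18, 10, 12, 20, 8; E[SeaLevel|do(Albedo=8)] = 15.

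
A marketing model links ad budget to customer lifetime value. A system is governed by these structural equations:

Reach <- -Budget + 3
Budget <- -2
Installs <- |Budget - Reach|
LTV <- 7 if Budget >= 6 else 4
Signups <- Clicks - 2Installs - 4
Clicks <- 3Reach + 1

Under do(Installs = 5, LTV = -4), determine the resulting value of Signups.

2

Setting Installs = 5, LTV = -4 by intervention discards those variables' equations.
Reach = -Budget + 3  [with Budget=-2]  = 5
Clicks = 3Reach + 1  [with Reach=5]  = 16
Signups = Clicks - 2Installs - 4  [with Clicks=16, Installs=5]  = 2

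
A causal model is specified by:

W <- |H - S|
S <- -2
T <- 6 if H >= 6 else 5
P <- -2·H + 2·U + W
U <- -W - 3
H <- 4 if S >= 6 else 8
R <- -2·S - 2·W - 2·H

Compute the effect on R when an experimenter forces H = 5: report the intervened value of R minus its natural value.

do(H=5) replaces the equation H <- 4 if S >= 6 else 8 with the constant H = 5.
W = |H - S|  [with H=5, S=-2]  = 7
R = -2·S - 2·W - 2·H  [with S=-2, W=7, H=5]  = -20
Without intervention: H = 4 if S >= 6 else 8  [with S=-2]  = 8; W = |H - S|  [with H=8, S=-2]  = 10; R = -2·S - 2·W - 2·H  [with S=-2, W=10, H=8]  = -32.
Change = -20 − (-32) = 12.

12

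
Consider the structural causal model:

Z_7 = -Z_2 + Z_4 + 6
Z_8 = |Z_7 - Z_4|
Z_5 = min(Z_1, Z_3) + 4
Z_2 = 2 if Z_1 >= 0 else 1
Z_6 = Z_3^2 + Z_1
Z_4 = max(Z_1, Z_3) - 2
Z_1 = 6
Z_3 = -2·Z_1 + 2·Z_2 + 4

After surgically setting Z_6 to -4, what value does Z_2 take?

2

do(Z_6=-4) replaces the equation Z_6 = Z_3^2 + Z_1 with the constant Z_6 = -4.
Z_2 is not downstream of the intervention, so its value is determined by the original equations.
Z_2 = 2 if Z_1 >= 0 else 1  [with Z_1=6]  = 2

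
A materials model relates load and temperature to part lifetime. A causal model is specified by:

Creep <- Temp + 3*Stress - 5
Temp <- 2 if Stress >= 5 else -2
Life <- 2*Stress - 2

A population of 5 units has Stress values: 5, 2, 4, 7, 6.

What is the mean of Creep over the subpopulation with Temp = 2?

Conditioning on Temp=2 selects the 3 unit(s) with Stress ∈ {5, 7, 6}. Their Creep values: 12, 18, 15. Mean = 15.

15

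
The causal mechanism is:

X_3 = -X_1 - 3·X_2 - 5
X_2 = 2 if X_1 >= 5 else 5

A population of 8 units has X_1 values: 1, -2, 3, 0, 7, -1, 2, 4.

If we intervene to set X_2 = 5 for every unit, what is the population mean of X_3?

-21.75

The intervention sets X_2=5 in all 8 units regardless of X_1. Recomputing X_3 per unit gives -21, -18, -23, -20, -27, -19, -22, -24; average -21.75.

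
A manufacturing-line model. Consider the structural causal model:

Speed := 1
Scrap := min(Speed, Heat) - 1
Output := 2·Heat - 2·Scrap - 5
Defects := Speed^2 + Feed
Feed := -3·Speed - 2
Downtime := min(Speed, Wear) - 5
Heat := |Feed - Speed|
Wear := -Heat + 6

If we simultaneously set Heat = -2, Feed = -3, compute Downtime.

Under do(Heat = -2, Feed = -3), each intervened variable's structural equation is replaced by its fixed value.
Wear = -Heat + 6  [with Heat=-2]  = 8
Downtime = min(Speed, Wear) - 5  [with Speed=1, Wear=8]  = -4

-4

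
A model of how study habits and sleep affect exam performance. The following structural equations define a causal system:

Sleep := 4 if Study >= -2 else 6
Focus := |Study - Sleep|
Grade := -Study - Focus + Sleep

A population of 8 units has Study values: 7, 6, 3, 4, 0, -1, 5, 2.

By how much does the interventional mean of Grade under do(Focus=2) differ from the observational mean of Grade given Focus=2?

Every unit gets Focus=2 under the intervention. Grade values become -5, -4, -1, -2, 2, 3, -3, 0; E[Grade|do(Focus=2)] = -1.25.
Conditioning on Focus=2 selects the 2 unit(s) with Study ∈ {6, 2}. Their Grade values: -4, 0. Mean = -2.
Difference = -1.25 − (-2) = 0.75.

0.75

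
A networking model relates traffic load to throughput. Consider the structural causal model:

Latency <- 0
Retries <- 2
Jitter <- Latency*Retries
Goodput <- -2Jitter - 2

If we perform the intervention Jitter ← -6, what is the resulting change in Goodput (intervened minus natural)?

12

The intervention breaks the incoming arrows to Jitter: Jitter <- Latency*Retries no longer applies, and Jitter = -6.
Goodput = -2Jitter - 2  [with Jitter=-6]  = 10
Without intervention: Jitter = Latency*Retries  [with Latency=0, Retries=2]  = 0; Goodput = -2Jitter - 2  [with Jitter=0]  = -2.
Change = 10 − (-2) = 12.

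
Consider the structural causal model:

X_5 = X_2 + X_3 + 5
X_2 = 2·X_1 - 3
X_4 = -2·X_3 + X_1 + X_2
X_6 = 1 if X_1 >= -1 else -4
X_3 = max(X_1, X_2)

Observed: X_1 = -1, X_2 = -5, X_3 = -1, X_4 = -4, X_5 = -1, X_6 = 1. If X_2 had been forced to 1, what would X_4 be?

-2

Under do(X_2=1), the mechanism X_2 = 2·X_1 - 3 is discarded; X_2 is fixed at 1.
X_3 = max(X_1, X_2)  [with X_1=-1, X_2=1]  = 1
X_4 = -2·X_3 + X_1 + X_2  [with X_3=1, X_1=-1, X_2=1]  = -2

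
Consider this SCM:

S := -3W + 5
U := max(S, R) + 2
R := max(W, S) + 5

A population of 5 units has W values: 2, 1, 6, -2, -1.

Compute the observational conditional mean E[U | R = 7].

9

Observing R=7 restricts to units where R's equation naturally yields 7: W ∈ {2, 1}. In that subpopulation U = 9, 9, mean 9.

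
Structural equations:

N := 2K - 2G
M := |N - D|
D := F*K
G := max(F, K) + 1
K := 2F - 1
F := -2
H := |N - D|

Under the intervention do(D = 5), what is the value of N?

-8

Intervening sets D = 5 and removes its equation (D := F*K).
No directed path runs from D to N, so N keeps its natural value.
K = 2F - 1  [with F=-2]  = -5
G = max(F, K) + 1  [with F=-2, K=-5]  = -1
N = 2K - 2G  [with K=-5, G=-1]  = -8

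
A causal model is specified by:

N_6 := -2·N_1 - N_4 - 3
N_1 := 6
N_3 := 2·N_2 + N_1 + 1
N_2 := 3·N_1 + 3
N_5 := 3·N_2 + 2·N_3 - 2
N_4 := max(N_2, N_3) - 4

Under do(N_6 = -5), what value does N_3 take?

49

do(N_6=-5) replaces the equation N_6 := -2·N_1 - N_4 - 3 with the constant N_6 = -5.
N_3 is not downstream of the intervention, so its value is determined by the original equations.
N_2 = 3·N_1 + 3  [with N_1=6]  = 21
N_3 = 2·N_2 + N_1 + 1  [with N_2=21, N_1=6]  = 49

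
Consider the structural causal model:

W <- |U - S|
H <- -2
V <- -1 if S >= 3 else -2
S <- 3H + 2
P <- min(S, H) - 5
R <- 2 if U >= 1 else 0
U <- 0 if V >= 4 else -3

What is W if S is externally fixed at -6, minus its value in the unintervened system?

2

Under do(S=-6), the mechanism S <- 3H + 2 is discarded; S is fixed at -6.
V = -1 if S >= 3 else -2  [with S=-6]  = -2
U = 0 if V >= 4 else -3  [with V=-2]  = -3
W = |U - S|  [with U=-3, S=-6]  = 3
Without intervention: S = 3H + 2  [with H=-2]  = -4; V = -1 if S >= 3 else -2  [with S=-4]  = -2; U = 0 if V >= 4 else -3  [with V=-2]  = -3; W = |U - S|  [with U=-3, S=-4]  = 1.
Change = 3 − 1 = 2.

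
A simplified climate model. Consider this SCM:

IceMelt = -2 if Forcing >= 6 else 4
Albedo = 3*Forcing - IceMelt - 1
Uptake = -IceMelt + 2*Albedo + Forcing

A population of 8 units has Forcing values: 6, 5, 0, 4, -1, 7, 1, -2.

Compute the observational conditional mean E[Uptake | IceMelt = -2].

Conditioning on IceMelt=-2 selects the 2 unit(s) with Forcing ∈ {6, 7}. Their Uptake values: 46, 53. Mean = 49.5.

49.5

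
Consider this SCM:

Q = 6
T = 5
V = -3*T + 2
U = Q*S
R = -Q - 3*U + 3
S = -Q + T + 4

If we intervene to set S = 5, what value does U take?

30

Intervening sets S = 5 and removes its equation (S = -Q + T + 4).
U = Q*S  [with Q=6, S=5]  = 30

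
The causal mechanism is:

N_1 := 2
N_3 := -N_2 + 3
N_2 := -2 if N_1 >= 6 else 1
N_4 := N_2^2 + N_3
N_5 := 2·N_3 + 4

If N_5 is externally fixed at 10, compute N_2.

1

Under do(N_5=10), the mechanism N_5 := 2·N_3 + 4 is discarded; N_5 is fixed at 10.
No directed path runs from N_5 to N_2, so N_2 keeps its natural value.
N_2 = -2 if N_1 >= 6 else 1  [with N_1=2]  = 1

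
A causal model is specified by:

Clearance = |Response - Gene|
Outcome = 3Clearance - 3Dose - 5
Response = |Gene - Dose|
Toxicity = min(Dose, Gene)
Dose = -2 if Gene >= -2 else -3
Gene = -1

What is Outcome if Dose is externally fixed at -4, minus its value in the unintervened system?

Under do(Dose=-4), the mechanism Dose = -2 if Gene >= -2 else -3 is discarded; Dose is fixed at -4.
Response = |Gene - Dose|  [with Gene=-1, Dose=-4]  = 3
Clearance = |Response - Gene|  [with Response=3, Gene=-1]  = 4
Outcome = 3Clearance - 3Dose - 5  [with Clearance=4, Dose=-4]  = 19
Without intervention: Dose = -2 if Gene >= -2 else -3  [with Gene=-1]  = -2; Response = |Gene - Dose|  [with Gene=-1, Dose=-2]  = 1; Clearance = |Response - Gene|  [with Response=1, Gene=-1]  = 2; Outcome = 3Clearance - 3Dose - 5  [with Clearance=2, Dose=-2]  = 7.
Change = 19 − 7 = 12.

12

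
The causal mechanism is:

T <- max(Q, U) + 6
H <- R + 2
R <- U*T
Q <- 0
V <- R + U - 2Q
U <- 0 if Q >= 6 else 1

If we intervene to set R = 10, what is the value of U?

The intervention breaks the incoming arrows to R: R <- U*T no longer applies, and R = 10.
Since U is not a descendant of the intervened variable, it is unaffected.
U = 0 if Q >= 6 else 1  [with Q=0]  = 1

1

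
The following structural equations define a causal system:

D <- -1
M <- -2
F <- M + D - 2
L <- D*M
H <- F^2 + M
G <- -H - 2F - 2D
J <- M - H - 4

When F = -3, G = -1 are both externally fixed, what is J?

Under do(F = -3, G = -1), each intervened variable's structural equation is replaced by its fixed value.
H = F^2 + M  [with F=-3, M=-2]  = 7
J = M - H - 4  [with M=-2, H=7]  = -13

-13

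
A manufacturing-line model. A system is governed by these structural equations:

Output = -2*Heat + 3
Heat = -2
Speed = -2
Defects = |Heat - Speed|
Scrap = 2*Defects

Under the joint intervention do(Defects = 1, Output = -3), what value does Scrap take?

2

The joint intervention fixes Defects = 1, Output = -3, removing each variable's own equation.
Scrap = 2*Defects  [with Defects=1]  = 2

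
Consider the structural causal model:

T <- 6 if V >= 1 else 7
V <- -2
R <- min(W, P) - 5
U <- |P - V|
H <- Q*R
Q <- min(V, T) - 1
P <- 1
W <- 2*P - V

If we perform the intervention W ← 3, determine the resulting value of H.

do(W=3) replaces the equation W <- 2*P - V with the constant W = 3.
T = 6 if V >= 1 else 7  [with V=-2]  = 7
R = min(W, P) - 5  [with W=3, P=1]  = -4
Q = min(V, T) - 1  [with V=-2, T=7]  = -3
H = Q*R  [with Q=-3, R=-4]  = 12

12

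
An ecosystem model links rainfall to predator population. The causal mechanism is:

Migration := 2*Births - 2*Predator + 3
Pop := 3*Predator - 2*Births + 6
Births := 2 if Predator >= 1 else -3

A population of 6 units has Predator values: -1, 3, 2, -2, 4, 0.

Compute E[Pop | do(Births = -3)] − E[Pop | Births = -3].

6

The intervention sets Births=-3 in all 6 units regardless of Predator. Recomputing Pop per unit gives 9, 21, 18, 6, 24, 12; average 15.
Conditioning on Births=-3 selects the 3 unit(s) with Predator ∈ {-1, -2, 0}. Their Pop values: 9, 6, 12. Mean = 9.
Difference = 15 − 9 = 6.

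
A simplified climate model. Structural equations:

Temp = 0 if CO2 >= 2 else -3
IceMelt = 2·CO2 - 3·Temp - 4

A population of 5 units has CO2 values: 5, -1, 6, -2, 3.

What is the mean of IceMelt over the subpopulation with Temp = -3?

E[IceMelt|Temp=-3] averages over only the 2 units with Temp=-3 (CO2 = -1, -2): IceMelt = 3, 1, mean 2.

2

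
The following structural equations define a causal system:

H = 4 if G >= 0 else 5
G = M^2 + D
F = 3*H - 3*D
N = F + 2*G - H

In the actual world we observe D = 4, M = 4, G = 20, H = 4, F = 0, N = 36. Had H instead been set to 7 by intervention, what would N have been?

42

Under do(H=7), the mechanism H = 4 if G >= 0 else 5 is discarded; H is fixed at 7.
G = M^2 + D  [with M=4, D=4]  = 20
F = 3*H - 3*D  [with H=7, D=4]  = 9
N = F + 2*G - H  [with F=9, G=20, H=7]  = 42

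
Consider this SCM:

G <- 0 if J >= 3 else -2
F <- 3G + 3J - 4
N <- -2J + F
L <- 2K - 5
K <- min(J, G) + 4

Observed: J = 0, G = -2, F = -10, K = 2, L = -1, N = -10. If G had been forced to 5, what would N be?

11

Under do(G=5), the mechanism G <- 0 if J >= 3 else -2 is discarded; G is fixed at 5.
F = 3G + 3J - 4  [with G=5, J=0]  = 11
N = -2J + F  [with J=0, F=11]  = 11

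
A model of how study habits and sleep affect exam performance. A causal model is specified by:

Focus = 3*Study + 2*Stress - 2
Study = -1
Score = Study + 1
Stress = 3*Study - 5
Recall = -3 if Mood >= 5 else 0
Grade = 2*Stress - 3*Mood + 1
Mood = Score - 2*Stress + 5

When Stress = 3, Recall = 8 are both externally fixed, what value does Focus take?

The joint intervention fixes Stress = 3, Recall = 8, removing each variable's own equation.
Focus = 3*Study + 2*Stress - 2  [with Study=-1, Stress=3]  = 1

1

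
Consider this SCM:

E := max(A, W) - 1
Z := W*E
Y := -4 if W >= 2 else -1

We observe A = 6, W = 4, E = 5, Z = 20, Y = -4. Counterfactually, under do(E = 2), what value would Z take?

The intervention breaks the incoming arrows to E: E := max(A, W) - 1 no longer applies, and E = 2.
Z = W*E  [with W=4, E=2]  = 8

8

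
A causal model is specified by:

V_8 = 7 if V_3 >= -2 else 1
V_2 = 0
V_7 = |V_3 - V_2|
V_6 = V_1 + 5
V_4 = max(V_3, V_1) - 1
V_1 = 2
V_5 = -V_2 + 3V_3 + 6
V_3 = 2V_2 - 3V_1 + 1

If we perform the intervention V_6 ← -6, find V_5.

do(V_6=-6) replaces the equation V_6 = V_1 + 5 with the constant V_6 = -6.
Since V_5 is not a descendant of the intervened variable, it is unaffected.
V_3 = 2V_2 - 3V_1 + 1  [with V_2=0, V_1=2]  = -5
V_5 = -V_2 + 3V_3 + 6  [with V_2=0, V_3=-5]  = -9

-9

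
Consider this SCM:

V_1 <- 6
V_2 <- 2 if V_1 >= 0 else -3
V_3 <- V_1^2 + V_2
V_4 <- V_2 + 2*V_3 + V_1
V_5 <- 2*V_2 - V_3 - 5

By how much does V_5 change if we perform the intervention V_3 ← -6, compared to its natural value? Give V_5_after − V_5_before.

do(V_3=-6) replaces the equation V_3 <- V_1^2 + V_2 with the constant V_3 = -6.
V_2 = 2 if V_1 >= 0 else -3  [with V_1=6]  = 2
V_5 = 2*V_2 - V_3 - 5  [with V_2=2, V_3=-6]  = 5
Without intervention: V_2 = 2 if V_1 >= 0 else -3  [with V_1=6]  = 2; V_3 = V_1^2 + V_2  [with V_1=6, V_2=2]  = 38; V_5 = 2*V_2 - V_3 - 5  [with V_2=2, V_3=38]  = -39.
Change = 5 − (-39) = 44.

44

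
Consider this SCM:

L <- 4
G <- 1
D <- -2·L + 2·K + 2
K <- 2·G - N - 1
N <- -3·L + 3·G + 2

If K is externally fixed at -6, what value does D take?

Intervening sets K = -6 and removes its equation (K <- 2·G - N - 1).
D = -2·L + 2·K + 2  [with L=4, K=-6]  = -18

-18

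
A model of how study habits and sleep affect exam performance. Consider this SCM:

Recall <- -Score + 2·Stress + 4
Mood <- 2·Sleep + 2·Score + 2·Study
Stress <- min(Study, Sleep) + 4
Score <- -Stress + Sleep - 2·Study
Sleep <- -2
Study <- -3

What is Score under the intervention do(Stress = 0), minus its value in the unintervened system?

1

The intervention breaks the incoming arrows to Stress: Stress <- min(Study, Sleep) + 4 no longer applies, and Stress = 0.
Score = -Stress + Sleep - 2·Study  [with Stress=0, Sleep=-2, Study=-3]  = 4
Without intervention: Stress = min(Study, Sleep) + 4  [with Study=-3, Sleep=-2]  = 1; Score = -Stress + Sleep - 2·Study  [with Stress=1, Sleep=-2, Study=-3]  = 3.
Change = 4 − 3 = 1.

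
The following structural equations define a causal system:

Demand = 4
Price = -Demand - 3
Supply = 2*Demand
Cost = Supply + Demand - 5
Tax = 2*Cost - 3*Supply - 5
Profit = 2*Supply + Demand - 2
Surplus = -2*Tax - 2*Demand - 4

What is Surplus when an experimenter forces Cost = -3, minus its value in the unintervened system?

The intervention breaks the incoming arrows to Cost: Cost = Supply + Demand - 5 no longer applies, and Cost = -3.
Supply = 2*Demand  [with Demand=4]  = 8
Tax = 2*Cost - 3*Supply - 5  [with Cost=-3, Supply=8]  = -35
Surplus = -2*Tax - 2*Demand - 4  [with Tax=-35, Demand=4]  = 58
Without intervention: Supply = 2*Demand  [with Demand=4]  = 8; Cost = Supply + Demand - 5  [with Supply=8, Demand=4]  = 7; Tax = 2*Cost - 3*Supply - 5  [with Cost=7, Supply=8]  = -15; Surplus = -2*Tax - 2*Demand - 4  [with Tax=-15, Demand=4]  = 18.
Change = 58 − 18 = 40.

40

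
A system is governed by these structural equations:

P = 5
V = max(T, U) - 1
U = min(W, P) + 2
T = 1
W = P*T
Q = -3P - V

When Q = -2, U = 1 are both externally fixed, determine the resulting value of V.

Setting Q = -2, U = 1 by intervention discards those variables' equations.
V = max(T, U) - 1  [with T=1, U=1]  = 0

0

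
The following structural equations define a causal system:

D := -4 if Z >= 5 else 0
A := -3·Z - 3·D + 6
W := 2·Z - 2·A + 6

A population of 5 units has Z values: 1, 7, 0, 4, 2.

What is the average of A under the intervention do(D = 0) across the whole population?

The intervention sets D=0 in all 5 units regardless of Z. Recomputing A per unit gives 3, -15, 6, -6, 0; average -2.4.

-2.4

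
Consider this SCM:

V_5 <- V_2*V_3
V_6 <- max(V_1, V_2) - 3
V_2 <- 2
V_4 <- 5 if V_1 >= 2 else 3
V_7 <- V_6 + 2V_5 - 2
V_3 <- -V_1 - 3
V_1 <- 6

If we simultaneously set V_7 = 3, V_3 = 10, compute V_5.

20

Under do(V_7 = 3, V_3 = 10), each intervened variable's structural equation is replaced by its fixed value.
V_5 = V_2*V_3  [with V_2=2, V_3=10]  = 20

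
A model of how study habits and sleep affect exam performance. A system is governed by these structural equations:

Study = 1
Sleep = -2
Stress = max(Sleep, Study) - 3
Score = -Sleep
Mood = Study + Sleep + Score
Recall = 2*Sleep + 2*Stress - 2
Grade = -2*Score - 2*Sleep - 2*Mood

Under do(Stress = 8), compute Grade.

The intervention breaks the incoming arrows to Stress: Stress = max(Sleep, Study) - 3 no longer applies, and Stress = 8.
Grade is not downstream of the intervention, so its value is determined by the original equations.
Score = -Sleep  [with Sleep=-2]  = 2
Mood = Study + Sleep + Score  [with Study=1, Sleep=-2, Score=2]  = 1
Grade = -2*Score - 2*Sleep - 2*Mood  [with Score=2, Sleep=-2, Mood=1]  = -2

-2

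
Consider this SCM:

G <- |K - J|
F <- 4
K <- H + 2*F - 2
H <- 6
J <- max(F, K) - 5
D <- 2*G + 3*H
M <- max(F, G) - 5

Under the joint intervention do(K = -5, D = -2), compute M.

Under do(K = -5, D = -2), each intervened variable's structural equation is replaced by its fixed value.
J = max(F, K) - 5  [with F=4, K=-5]  = -1
G = |K - J|  [with K=-5, J=-1]  = 4
M = max(F, G) - 5  [with F=4, G=4]  = -1

-1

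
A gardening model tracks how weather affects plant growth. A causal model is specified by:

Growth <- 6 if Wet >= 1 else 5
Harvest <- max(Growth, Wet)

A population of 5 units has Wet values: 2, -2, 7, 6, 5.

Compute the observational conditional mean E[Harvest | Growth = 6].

Conditioning on Growth=6 selects the 4 unit(s) with Wet ∈ {2, 7, 6, 5}. Their Harvest values: 6, 7, 6, 6. Mean = 6.25.

6.25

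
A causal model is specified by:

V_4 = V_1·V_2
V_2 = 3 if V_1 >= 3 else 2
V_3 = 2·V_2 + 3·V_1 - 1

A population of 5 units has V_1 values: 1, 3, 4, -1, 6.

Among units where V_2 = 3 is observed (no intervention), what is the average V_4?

E[V_4|V_2=3] averages over only the 3 units with V_2=3 (V_1 = 3, 4, 6): V_4 = 9, 12, 18, mean 13.

13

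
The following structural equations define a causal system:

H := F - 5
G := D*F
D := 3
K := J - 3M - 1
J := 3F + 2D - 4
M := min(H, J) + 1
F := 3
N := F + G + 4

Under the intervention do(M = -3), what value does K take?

19

do(M=-3) replaces the equation M := min(H, J) + 1 with the constant M = -3.
J = 3F + 2D - 4  [with F=3, D=3]  = 11
K = J - 3M - 1  [with J=11, M=-3]  = 19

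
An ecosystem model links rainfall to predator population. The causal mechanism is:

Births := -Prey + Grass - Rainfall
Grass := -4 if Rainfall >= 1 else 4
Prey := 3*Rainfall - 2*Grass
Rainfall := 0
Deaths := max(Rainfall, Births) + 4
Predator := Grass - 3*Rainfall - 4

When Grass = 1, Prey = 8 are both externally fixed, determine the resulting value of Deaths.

4

Under do(Grass = 1, Prey = 8), each intervened variable's structural equation is replaced by its fixed value.
Births = -Prey + Grass - Rainfall  [with Prey=8, Grass=1, Rainfall=0]  = -7
Deaths = max(Rainfall, Births) + 4  [with Rainfall=0, Births=-7]  = 4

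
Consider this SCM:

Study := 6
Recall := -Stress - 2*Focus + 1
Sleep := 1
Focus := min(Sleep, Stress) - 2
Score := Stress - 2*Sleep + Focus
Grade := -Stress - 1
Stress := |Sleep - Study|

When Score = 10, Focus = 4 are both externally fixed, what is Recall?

-12

Setting Score = 10, Focus = 4 by intervention discards those variables' equations.
Stress = |Sleep - Study|  [with Sleep=1, Study=6]  = 5
Recall = -Stress - 2*Focus + 1  [with Stress=5, Focus=4]  = -12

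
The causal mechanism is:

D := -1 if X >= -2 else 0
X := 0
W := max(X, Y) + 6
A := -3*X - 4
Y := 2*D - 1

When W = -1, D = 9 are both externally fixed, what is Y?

Under do(W = -1, D = 9), each intervened variable's structural equation is replaced by its fixed value.
Y = 2*D - 1  [with D=9]  = 17

17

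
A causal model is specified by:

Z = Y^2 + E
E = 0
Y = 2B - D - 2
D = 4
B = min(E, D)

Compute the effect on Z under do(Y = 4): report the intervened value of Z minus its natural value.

Intervening sets Y = 4 and removes its equation (Y = 2B - D - 2).
Z = Y^2 + E  [with Y=4, E=0]  = 16
Without intervention: B = min(E, D)  [with E=0, D=4]  = 0; Y = 2B - D - 2  [with B=0, D=4]  = -6; Z = Y^2 + E  [with Y=-6, E=0]  = 36.
Change = 16 − 36 = -20.

-20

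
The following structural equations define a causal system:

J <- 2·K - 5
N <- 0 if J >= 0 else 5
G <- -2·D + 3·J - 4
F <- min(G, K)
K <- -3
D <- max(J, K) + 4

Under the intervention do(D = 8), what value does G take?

-53

The intervention breaks the incoming arrows to D: D <- max(J, K) + 4 no longer applies, and D = 8.
J = 2·K - 5  [with K=-3]  = -11
G = -2·D + 3·J - 4  [with D=8, J=-11]  = -53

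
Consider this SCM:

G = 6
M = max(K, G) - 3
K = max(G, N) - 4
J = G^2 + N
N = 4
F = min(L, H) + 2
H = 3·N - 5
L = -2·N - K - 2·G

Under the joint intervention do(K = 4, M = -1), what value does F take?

Setting K = 4, M = -1 by intervention discards those variables' equations.
H = 3·N - 5  [with N=4]  = 7
L = -2·N - K - 2·G  [with N=4, K=4, G=6]  = -24
F = min(L, H) + 2  [with L=-24, H=7]  = -22

-22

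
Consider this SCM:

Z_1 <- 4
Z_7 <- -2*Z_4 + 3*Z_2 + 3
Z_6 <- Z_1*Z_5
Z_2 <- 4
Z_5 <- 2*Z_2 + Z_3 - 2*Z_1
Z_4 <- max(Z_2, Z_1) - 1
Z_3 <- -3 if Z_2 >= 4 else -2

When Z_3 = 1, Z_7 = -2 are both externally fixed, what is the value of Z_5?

1

Setting Z_3 = 1, Z_7 = -2 by intervention discards those variables' equations.
Z_5 = 2*Z_2 + Z_3 - 2*Z_1  [with Z_2=4, Z_3=1, Z_1=4]  = 1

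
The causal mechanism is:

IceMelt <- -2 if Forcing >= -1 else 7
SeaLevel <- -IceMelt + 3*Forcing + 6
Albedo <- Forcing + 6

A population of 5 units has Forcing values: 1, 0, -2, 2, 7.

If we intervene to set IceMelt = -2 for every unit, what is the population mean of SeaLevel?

12.8

Every unit gets IceMelt=-2 under the intervention. SeaLevel values become 11, 8, 2, 14, 29; E[SeaLevel|do(IceMelt=-2)] = 12.8.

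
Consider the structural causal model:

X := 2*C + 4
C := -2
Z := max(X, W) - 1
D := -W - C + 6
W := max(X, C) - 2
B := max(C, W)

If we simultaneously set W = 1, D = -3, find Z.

The joint intervention fixes W = 1, D = -3, removing each variable's own equation.
X = 2*C + 4  [with C=-2]  = 0
Z = max(X, W) - 1  [with X=0, W=1]  = 0

0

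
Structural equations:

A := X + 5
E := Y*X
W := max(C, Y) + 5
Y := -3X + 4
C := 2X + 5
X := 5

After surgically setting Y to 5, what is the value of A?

Under do(Y=5), the mechanism Y := -3X + 4 is discarded; Y is fixed at 5.
Since A is not a descendant of the intervened variable, it is unaffected.
A = X + 5  [with X=5]  = 10

10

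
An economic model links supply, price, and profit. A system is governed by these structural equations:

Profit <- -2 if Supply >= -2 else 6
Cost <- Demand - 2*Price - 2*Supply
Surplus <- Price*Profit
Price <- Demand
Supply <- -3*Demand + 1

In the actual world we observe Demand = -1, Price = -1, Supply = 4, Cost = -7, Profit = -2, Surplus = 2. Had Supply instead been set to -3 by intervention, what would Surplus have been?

-6

The intervention breaks the incoming arrows to Supply: Supply <- -3*Demand + 1 no longer applies, and Supply = -3.
Price = Demand  [with Demand=-1]  = -1
Profit = -2 if Supply >= -2 else 6  [with Supply=-3]  = 6
Surplus = Price*Profit  [with Price=-1, Profit=6]  = -6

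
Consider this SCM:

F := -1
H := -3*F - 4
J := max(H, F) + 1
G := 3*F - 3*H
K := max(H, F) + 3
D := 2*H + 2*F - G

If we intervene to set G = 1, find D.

-5

Under do(G=1), the mechanism G := 3*F - 3*H is discarded; G is fixed at 1.
H = -3*F - 4  [with F=-1]  = -1
D = 2*H + 2*F - G  [with H=-1, F=-1, G=1]  = -5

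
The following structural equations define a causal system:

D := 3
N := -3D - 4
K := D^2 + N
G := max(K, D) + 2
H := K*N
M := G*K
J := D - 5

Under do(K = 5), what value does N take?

Under do(K=5), the mechanism K := D^2 + N is discarded; K is fixed at 5.
Since N is not a descendant of the intervened variable, it is unaffected.
N = -3D - 4  [with D=3]  = -13

-13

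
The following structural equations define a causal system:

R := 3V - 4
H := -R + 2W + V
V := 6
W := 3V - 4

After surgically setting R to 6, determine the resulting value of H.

28

Under do(R=6), the mechanism R := 3V - 4 is discarded; R is fixed at 6.
W = 3V - 4  [with V=6]  = 14
H = -R + 2W + V  [with R=6, W=14, V=6]  = 28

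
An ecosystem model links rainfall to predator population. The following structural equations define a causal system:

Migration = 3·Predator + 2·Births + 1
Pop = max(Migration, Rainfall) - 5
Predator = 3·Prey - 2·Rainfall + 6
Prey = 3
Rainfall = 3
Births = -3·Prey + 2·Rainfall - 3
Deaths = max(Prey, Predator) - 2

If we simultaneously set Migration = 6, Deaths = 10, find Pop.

Setting Migration = 6, Deaths = 10 by intervention discards those variables' equations.
Pop = max(Migration, Rainfall) - 5  [with Migration=6, Rainfall=3]  = 1

1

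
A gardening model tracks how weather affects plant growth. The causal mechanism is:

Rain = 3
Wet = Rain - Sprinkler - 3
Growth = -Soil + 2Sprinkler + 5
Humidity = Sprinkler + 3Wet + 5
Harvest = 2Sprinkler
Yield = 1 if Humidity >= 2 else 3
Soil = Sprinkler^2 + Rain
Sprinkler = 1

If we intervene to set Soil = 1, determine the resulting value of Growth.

6

do(Soil=1) replaces the equation Soil = Sprinkler^2 + Rain with the constant Soil = 1.
Growth = -Soil + 2Sprinkler + 5  [with Soil=1, Sprinkler=1]  = 6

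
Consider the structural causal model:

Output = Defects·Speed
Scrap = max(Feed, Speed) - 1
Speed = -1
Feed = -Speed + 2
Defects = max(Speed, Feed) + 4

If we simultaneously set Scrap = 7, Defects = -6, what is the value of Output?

6

The joint intervention fixes Scrap = 7, Defects = -6, removing each variable's own equation.
Output = Defects·Speed  [with Defects=-6, Speed=-1]  = 6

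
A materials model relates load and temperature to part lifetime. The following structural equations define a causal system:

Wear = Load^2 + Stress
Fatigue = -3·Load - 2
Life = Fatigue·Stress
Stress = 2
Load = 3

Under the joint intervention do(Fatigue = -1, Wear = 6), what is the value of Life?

The joint intervention fixes Fatigue = -1, Wear = 6, removing each variable's own equation.
Life = Fatigue·Stress  [with Fatigue=-1, Stress=2]  = -2

-2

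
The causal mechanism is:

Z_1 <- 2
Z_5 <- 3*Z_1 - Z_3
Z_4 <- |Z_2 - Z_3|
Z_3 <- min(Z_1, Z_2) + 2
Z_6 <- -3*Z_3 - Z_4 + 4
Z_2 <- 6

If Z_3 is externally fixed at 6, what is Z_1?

2

Under do(Z_3=6), the mechanism Z_3 <- min(Z_1, Z_2) + 2 is discarded; Z_3 is fixed at 6.
Z_1 is not downstream of the intervention, so its value is determined by the original equations.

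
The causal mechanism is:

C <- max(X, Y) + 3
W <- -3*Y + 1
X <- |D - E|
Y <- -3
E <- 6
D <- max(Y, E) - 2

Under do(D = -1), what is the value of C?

do(D=-1) replaces the equation D <- max(Y, E) - 2 with the constant D = -1.
X = |D - E|  [with D=-1, E=6]  = 7
C = max(X, Y) + 3  [with X=7, Y=-3]  = 10

10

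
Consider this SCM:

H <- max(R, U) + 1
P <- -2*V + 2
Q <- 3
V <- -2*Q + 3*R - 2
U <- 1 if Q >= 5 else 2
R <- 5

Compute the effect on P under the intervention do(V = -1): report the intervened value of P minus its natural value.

The intervention breaks the incoming arrows to V: V <- -2*Q + 3*R - 2 no longer applies, and V = -1.
P = -2*V + 2  [with V=-1]  = 4
Without intervention: V = -2*Q + 3*R - 2  [with Q=3, R=5]  = 7; P = -2*V + 2  [with V=7]  = -12.
Change = 4 − (-12) = 16.

16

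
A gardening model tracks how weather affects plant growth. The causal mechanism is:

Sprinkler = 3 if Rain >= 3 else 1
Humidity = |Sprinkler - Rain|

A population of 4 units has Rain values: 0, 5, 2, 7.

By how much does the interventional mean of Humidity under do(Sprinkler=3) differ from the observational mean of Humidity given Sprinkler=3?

The intervention sets Sprinkler=3 in all 4 units regardless of Rain. Recomputing Humidity per unit gives 3, 2, 1, 4; average 2.5.
Observing Sprinkler=3 restricts to units where Sprinkler's equation naturally yields 3: Rain ∈ {5, 7}. In that subpopulation Humidity = 2, 4, mean 3.
Difference = 2.5 − 3 = -0.5.

-0.5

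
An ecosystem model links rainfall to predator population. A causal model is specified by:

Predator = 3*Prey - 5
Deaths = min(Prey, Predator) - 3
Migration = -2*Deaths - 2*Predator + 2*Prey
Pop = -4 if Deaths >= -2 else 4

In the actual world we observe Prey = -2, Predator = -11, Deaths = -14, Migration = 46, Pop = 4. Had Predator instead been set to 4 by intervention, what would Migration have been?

-2

Under do(Predator=4), the mechanism Predator = 3*Prey - 5 is discarded; Predator is fixed at 4.
Deaths = min(Prey, Predator) - 3  [with Prey=-2, Predator=4]  = -5
Migration = -2*Deaths - 2*Predator + 2*Prey  [with Deaths=-5, Predator=4, Prey=-2]  = -2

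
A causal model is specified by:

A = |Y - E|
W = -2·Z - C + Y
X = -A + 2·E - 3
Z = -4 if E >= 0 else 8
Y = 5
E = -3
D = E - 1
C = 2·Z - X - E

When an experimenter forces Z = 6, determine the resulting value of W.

do(Z=6) replaces the equation Z = -4 if E >= 0 else 8 with the constant Z = 6.
A = |Y - E|  [with Y=5, E=-3]  = 8
X = -A + 2·E - 3  [with A=8, E=-3]  = -17
C = 2·Z - X - E  [with Z=6, X=-17, E=-3]  = 32
W = -2·Z - C + Y  [with Z=6, C=32, Y=5]  = -39

-39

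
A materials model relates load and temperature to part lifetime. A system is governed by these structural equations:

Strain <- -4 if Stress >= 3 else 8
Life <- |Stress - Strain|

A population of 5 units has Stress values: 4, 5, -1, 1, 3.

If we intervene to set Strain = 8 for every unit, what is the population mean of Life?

5.6

The intervention sets Strain=8 in all 5 units regardless of Stress. Recomputing Life per unit gives 4, 3, 9, 7, 5; average 5.6.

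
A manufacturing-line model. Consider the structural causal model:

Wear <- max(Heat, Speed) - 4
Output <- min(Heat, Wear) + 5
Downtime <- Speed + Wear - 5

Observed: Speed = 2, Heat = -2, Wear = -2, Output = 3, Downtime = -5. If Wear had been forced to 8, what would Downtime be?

5

do(Wear=8) replaces the equation Wear <- max(Heat, Speed) - 4 with the constant Wear = 8.
Downtime = Speed + Wear - 5  [with Speed=2, Wear=8]  = 5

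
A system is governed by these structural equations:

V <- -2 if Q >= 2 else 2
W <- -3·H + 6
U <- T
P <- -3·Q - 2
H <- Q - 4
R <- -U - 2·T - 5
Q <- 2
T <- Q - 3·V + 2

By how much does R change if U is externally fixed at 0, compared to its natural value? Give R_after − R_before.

do(U=0) replaces the equation U <- T with the constant U = 0.
V = -2 if Q >= 2 else 2  [with Q=2]  = -2
T = Q - 3·V + 2  [with Q=2, V=-2]  = 10
R = -U - 2·T - 5  [with U=0, T=10]  = -25
Without intervention: V = -2 if Q >= 2 else 2  [with Q=2]  = -2; T = Q - 3·V + 2  [with Q=2, V=-2]  = 10; U = T  [with T=10]  = 10; R = -U - 2·T - 5  [with U=10, T=10]  = -35.
Change = -25 − (-35) = 10.

10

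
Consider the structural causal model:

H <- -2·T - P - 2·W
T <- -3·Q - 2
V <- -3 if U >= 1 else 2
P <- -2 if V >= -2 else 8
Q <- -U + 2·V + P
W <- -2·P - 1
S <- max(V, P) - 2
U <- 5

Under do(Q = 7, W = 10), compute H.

Under do(Q = 7, W = 10), each intervened variable's structural equation is replaced by its fixed value.
V = -3 if U >= 1 else 2  [with U=5]  = -3
P = -2 if V >= -2 else 8  [with V=-3]  = 8
T = -3·Q - 2  [with Q=7]  = -23
H = -2·T - P - 2·W  [with T=-23, P=8, W=10]  = 18

18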